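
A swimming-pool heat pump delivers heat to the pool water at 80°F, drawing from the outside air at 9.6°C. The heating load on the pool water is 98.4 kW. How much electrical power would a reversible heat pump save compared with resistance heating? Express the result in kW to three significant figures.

In absolute terms T_C = 282.75 K and T_H = 299.82 K, so ΔT = 17.07 K.
COP_Carnot = T_H/ΔT = 299.82/17.07 = 17.57.
Resistance heating needs Ẇ_res = Q̇_H = 98.40 kW; the reversible heat pump needs only Ẇ_hp = Q̇_H/COP = 5.601 kW.
Saving = 98.40 − 5.601 = 92.80 kW.

92.8 kW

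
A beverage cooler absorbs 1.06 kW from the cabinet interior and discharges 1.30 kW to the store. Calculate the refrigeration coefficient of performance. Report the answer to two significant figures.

4.4

The first law gives Q̇_H = Q̇_C + Ẇ, so the three rates are Q̇_C = 1.060, Q̇_H = 1.300, Ẇ = 0.2400 kW.
COP_R = Q̇_C/Ẇ = 1.060/0.2400 = 4.417.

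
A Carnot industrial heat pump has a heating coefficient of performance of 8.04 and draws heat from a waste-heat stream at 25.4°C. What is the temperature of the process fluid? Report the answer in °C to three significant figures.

COP_HP = T_H/(T_H − T_C) rearranges to T_H = COP·T_C/(COP − 1).
With T_C = 298.55 K, T_H = 8.04 × 298.55/7.040 = 340.96 K.
Converting, 340.96 K = 67.81°C.

67.8 °C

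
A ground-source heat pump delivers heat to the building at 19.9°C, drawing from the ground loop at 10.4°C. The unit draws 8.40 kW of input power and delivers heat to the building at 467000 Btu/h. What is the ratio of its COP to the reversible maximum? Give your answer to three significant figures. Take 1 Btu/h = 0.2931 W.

0.528

Converting, Q̇_H = 467000 Btu/h = 136.9 kW, so COP_actual = Q̇_H/Ẇ = 136.9/8.400 = 16.29.
In absolute terms T_C = 283.55 K and T_H = 293.05 K, so ΔT = 9.500 K.
COP_Carnot = T_H/ΔT = 293.05/9.500 = 30.85.
η_II = COP_actual/COP_Carnot = 16.29/30.85 = 0.5282.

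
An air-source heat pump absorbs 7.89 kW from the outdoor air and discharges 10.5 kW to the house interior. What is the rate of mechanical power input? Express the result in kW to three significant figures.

For a cyclic device the first law requires Q̇_H = Q̇_C + Ẇ.
Ẇ = Q̇_H − Q̇_C = 2.610 kW.

2.61 kW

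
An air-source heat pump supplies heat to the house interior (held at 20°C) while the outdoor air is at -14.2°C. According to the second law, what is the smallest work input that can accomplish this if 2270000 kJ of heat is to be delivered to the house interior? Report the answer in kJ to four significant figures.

264800 kJ

In absolute terms T_C = 258.95 K and T_H = 293.15 K, so ΔT = 34.20 K.
The reversible limit is COP_HP = T_H/ΔT = 8.572, so W_min = Q_H/COP = Q_H·ΔT/T_H.
W_min = 2270000 × 34.20/293.15 = 264800 kJ.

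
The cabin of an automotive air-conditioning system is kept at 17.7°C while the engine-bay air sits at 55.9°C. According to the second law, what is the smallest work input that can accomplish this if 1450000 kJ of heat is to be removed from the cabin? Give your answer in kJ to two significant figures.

In absolute terms T_C = 290.85 K and T_H = 329.05 K, so ΔT = 38.20 K.
The reversible limit is COP_R = T_C/ΔT = 7.614, so W_min = Q_C/COP = Q_C·ΔT/T_C.
W_min = 1450000 × 38.20/290.85 = 190400 kJ.

190000 kJ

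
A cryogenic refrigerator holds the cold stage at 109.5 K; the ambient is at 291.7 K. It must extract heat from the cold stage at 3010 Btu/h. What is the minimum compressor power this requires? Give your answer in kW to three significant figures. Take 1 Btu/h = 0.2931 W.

The reservoir spacing is ΔT = 291.7 − 109.5 = 182.2 K.
COP_Carnot = T_C/ΔT = 109.50/182.2 = 0.6010.
Ẇ_min = Q̇/COP_Carnot = 3010/0.6010 = 5008 Btu/h = 1.468 kW.

1.47 kW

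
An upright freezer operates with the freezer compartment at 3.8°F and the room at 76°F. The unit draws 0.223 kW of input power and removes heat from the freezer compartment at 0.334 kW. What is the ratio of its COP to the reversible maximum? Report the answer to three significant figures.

COP_actual = Q̇_C/Ẇ = 0.3340/0.2230 = 1.498.
In absolute terms T_C = 257.48 K and T_H = 297.59 K, so ΔT = 40.11 K.
COP_Carnot = T_C/ΔT = 257.48/40.11 = 6.419.
η_II = COP_actual/COP_Carnot = 1.498/6.419 = 0.2333.

0.233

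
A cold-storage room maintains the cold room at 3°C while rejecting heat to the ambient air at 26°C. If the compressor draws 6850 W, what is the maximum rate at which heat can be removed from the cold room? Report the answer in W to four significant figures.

82240 W

In absolute terms T_C = 276.15 K and T_H = 299.15 K, so ΔT = 23.00 K.
COP_Carnot = T_C/ΔT = 276.15/23.00 = 12.01.
Q̇_max = COP_Carnot × Ẇ = 12.01 × 6850 W = 82240 W.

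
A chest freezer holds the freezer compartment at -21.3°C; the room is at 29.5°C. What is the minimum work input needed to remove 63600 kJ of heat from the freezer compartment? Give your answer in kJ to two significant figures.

13000 kJ

In absolute terms T_C = 251.85 K and T_H = 302.65 K, so ΔT = 50.80 K.
The reversible limit is COP_R = T_C/ΔT = 4.958, so W_min = Q_C/COP = Q_C·ΔT/T_C.
W_min = 63600 × 50.80/251.85 = 12830 kJ.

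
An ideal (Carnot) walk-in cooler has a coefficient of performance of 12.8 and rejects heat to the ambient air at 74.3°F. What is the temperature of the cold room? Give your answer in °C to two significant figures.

For a Carnot refrigerator COP_R = T_C/(T_H − T_C), so T_C = COP·T_H/(1 + COP).
With T_H = 296.65 K, T_C = 12.8 × 296.65/13.80 = 275.15 K.
Converting, 275.15 K = 2.00°C.

2.0 °C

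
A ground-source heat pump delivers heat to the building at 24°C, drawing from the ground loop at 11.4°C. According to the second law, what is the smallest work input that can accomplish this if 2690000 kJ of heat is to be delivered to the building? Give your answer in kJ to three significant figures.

114000 kJ

In absolute terms T_C = 284.55 K and T_H = 297.15 K, so ΔT = 12.60 K.
The reversible limit is COP_HP = T_H/ΔT = 23.58, so W_min = Q_H/COP = Q_H·ΔT/T_H.
W_min = 2690000 × 12.60/297.15 = 114100 kJ.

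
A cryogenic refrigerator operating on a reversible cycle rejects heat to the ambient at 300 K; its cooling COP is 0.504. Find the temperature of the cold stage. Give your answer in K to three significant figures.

101 K

For a Carnot refrigerator COP_R = T_C/(T_H − T_C), so T_C = COP·T_H/(1 + COP).
With T_H = 300.00 K, T_C = 0.504 × 300.00/1.504 = 100.53 K.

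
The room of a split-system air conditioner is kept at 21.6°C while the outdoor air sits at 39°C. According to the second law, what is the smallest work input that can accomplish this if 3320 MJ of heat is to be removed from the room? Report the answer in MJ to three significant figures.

In absolute terms T_C = 294.75 K and T_H = 312.15 K, so ΔT = 17.40 K.
The reversible limit is COP_R = T_C/ΔT = 16.94, so W_min = Q_C/COP = Q_C·ΔT/T_C.
W_min = 3320 × 17.40/294.75 = 196.0 MJ.

196 MJ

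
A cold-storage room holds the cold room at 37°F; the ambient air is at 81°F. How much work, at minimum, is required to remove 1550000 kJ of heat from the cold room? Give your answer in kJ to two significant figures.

In absolute terms T_C = 275.93 K and T_H = 300.37 K, so ΔT = 24.44 K.
The reversible limit is COP_R = T_C/ΔT = 11.29, so W_min = Q_C/COP = Q_C·ΔT/T_C.
W_min = 1550000 × 24.44/275.93 = 137300 kJ.

140000 kJ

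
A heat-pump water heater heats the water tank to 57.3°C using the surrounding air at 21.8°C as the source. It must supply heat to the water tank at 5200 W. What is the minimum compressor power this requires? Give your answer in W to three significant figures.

In absolute terms T_C = 294.95 K and T_H = 330.45 K, so ΔT = 35.50 K.
COP_Carnot = T_H/ΔT = 330.45/35.50 = 9.308.
Ẇ_min = Q̇/COP_Carnot = 5200/9.308 = 558.6 W.

559 W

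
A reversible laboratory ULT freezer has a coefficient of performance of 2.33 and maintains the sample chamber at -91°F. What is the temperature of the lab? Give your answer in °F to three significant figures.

COP_R = T_C/(T_H − T_C) gives T_H − T_C = T_C/COP.
With T_C = 204.82 K, T_H = 204.82 × (1 + 1/2.33) = 292.72 K.
Converting, 292.72 K = 67.23°F.

67.2 °F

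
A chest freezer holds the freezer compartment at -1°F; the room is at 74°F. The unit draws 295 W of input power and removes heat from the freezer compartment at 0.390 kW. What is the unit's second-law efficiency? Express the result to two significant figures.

Converting, Q̇_C = 0.3900 kW = 390.0 W, so COP_actual = Q̇_C/Ẇ = 390.0/295.0 = 1.322.
In absolute terms T_C = 254.82 K and T_H = 296.48 K, so ΔT = 41.67 K.
COP_Carnot = T_C/ΔT = 254.82/41.67 = 6.116.
η_II = COP_actual/COP_Carnot = 1.322/6.116 = 0.2162.

0.22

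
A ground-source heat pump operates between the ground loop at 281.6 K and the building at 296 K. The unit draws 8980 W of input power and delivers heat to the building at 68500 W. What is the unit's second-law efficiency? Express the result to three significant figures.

COP_actual = Q̇_H/Ẇ = 68500/8980 = 7.628.
The reservoir spacing is ΔT = 296 − 281.6 = 14.40 K.
COP_Carnot = T_H/ΔT = 296.00/14.40 = 20.56.
η_II = COP_actual/COP_Carnot = 7.628/20.56 = 0.3711.

0.371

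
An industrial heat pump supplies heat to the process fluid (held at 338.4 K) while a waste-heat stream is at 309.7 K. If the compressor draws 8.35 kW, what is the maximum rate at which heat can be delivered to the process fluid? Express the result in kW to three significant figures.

The reservoir spacing is ΔT = 338.4 − 309.7 = 28.70 K.
COP_Carnot = T_H/ΔT = 338.40/28.70 = 11.79.
Q̇_max = COP_Carnot × Ẇ = 11.79 × 8.350 kW = 98.45 kW.

98.5 kW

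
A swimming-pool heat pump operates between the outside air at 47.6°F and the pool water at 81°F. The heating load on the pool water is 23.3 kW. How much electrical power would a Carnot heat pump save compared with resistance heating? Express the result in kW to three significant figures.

21.9 kW

In absolute terms T_C = 281.82 K and T_H = 300.37 K, so ΔT = 18.56 K.
COP_Carnot = T_H/ΔT = 300.37/18.56 = 16.19.
Resistance heating needs Ẇ_res = Q̇_H = 23.30 kW; the reversible heat pump needs only Ẇ_hp = Q̇_H/COP = 1.439 kW.
Saving = 23.30 − 1.439 = 21.86 kW.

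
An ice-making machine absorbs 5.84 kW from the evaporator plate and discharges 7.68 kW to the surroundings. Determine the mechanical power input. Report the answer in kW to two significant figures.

1.8 kW

For a cyclic device the first law requires Q̇_H = Q̇_C + Ẇ.
Ẇ = Q̇_H − Q̇_C = 1.840 kW.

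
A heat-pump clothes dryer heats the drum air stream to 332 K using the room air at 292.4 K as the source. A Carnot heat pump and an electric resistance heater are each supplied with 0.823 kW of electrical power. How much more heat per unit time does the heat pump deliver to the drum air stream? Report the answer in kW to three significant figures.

The reservoir spacing is ΔT = 332 − 292.4 = 39.60 K.
COP_Carnot = T_H/ΔT = 332.00/39.60 = 8.384.
The heat pump delivers Q̇_H = COP × Ẇ = 6.900 kW; the resistance heater delivers Ẇ = 0.8230 kW.
Extra = (COP − 1)·Ẇ = 6.077 kW.

6.08 kW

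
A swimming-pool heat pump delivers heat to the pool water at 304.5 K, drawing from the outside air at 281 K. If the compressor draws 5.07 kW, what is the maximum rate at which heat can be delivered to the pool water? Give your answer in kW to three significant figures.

65.7 kW

The reservoir spacing is ΔT = 304.5 − 281 = 23.50 K.
COP_Carnot = T_H/ΔT = 304.50/23.50 = 12.96.
Q̇_max = COP_Carnot × Ẇ = 12.96 × 5.070 kW = 65.69 kW.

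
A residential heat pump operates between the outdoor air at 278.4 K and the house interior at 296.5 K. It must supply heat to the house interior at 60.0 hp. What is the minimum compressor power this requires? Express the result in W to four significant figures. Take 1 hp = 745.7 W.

2731 W

The reservoir spacing is ΔT = 296.5 − 278.4 = 18.10 K.
COP_Carnot = T_H/ΔT = 296.50/18.10 = 16.38.
Ẇ_min = Q̇/COP_Carnot = 60.00/16.38 = 3.663 hp = 2731 W.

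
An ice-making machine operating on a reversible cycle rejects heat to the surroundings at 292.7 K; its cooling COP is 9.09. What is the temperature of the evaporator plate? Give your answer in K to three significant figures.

For a Carnot refrigerator COP_R = T_C/(T_H − T_C), so T_C = COP·T_H/(1 + COP).
With T_H = 292.70 K, T_C = 9.09 × 292.70/10.09 = 263.69 K.

264 K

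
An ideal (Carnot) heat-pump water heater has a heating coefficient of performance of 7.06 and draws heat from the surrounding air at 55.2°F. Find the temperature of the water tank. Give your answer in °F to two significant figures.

140 °F

COP_HP = T_H/(T_H − T_C) rearranges to T_H = COP·T_C/(COP − 1).
With T_C = 286.04 K, T_H = 7.06 × 286.04/6.060 = 333.24 K.
Converting, 333.24 K = 140.16°F.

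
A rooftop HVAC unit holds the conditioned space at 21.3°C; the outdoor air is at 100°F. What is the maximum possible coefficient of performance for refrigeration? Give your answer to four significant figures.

In absolute terms T_C = 294.45 K and T_H = 310.93 K, so ΔT = 16.48 K.
For a reversible cycle, COP_Carnot = T_C/ΔT = 294.45/16.48 = 17.87.

17.87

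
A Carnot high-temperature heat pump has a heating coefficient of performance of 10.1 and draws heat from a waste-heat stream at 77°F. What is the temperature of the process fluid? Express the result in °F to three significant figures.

COP_HP = T_H/(T_H − T_C) rearranges to T_H = COP·T_C/(COP − 1).
With T_C = 298.15 K, T_H = 10.1 × 298.15/9.100 = 330.91 K.
Converting, 330.91 K = 135.97°F.

136 °F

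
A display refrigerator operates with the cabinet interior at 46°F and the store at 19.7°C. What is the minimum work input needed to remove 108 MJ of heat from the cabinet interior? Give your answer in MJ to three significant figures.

In absolute terms T_C = 280.93 K and T_H = 292.85 K, so ΔT = 11.92 K.
The reversible limit is COP_R = T_C/ΔT = 23.56, so W_min = Q_C/COP = Q_C·ΔT/T_C.
W_min = 108.0 × 11.92/280.93 = 4.583 MJ.

4.58 MJ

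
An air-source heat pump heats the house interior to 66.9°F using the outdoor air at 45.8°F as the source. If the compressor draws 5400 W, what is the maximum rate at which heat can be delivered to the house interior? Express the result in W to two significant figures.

130000 W

In absolute terms T_C = 280.82 K and T_H = 292.54 K, so ΔT = 11.72 K.
COP_Carnot = T_H/ΔT = 292.54/11.72 = 24.96.
Q̇_max = COP_Carnot × Ẇ = 24.96 × 5400 W = 134800 W.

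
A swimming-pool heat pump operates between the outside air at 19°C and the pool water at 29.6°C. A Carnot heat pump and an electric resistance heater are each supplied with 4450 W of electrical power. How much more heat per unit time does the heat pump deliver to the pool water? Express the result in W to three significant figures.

In absolute terms T_C = 292.15 K and T_H = 302.75 K, so ΔT = 10.60 K.
COP_Carnot = T_H/ΔT = 302.75/10.60 = 28.56.
The heat pump delivers Q̇_H = COP × Ẇ = 127100 W; the resistance heater delivers Ẇ = 4450 W.
Extra = (COP − 1)·Ẇ = 122600 W.

123000 W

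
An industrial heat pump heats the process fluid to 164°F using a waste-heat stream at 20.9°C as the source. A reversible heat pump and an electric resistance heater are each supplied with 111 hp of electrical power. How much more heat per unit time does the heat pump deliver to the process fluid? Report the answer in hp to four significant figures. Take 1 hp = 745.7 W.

622.5 hp

In absolute terms T_C = 294.05 K and T_H = 346.48 K, so ΔT = 52.43 K.
COP_Carnot = T_H/ΔT = 346.48/52.43 = 6.608.
The heat pump delivers Q̇_H = COP × Ẇ = 733.5 hp; the resistance heater delivers Ẇ = 111.0 hp.
Extra = (COP − 1)·Ẇ = 622.5 hp.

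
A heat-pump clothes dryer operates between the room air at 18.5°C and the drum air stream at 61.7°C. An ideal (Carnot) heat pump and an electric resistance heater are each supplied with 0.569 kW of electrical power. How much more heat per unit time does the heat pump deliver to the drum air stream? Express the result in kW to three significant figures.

3.84 kW

In absolute terms T_C = 291.65 K and T_H = 334.85 K, so ΔT = 43.20 K.
COP_Carnot = T_H/ΔT = 334.85/43.20 = 7.751.
The heat pump delivers Q̇_H = COP × Ẇ = 4.410 kW; the resistance heater delivers Ẇ = 0.5690 kW.
Extra = (COP − 1)·Ẇ = 3.841 kW.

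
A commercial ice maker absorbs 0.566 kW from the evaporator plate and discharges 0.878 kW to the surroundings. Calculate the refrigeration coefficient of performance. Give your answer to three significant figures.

The first law gives Q̇_H = Q̇_C + Ẇ, so the three rates are Q̇_C = 0.5660, Q̇_H = 0.8780, Ẇ = 0.3120 kW.
COP_R = Q̇_C/Ẇ = 0.5660/0.3120 = 1.814.

1.81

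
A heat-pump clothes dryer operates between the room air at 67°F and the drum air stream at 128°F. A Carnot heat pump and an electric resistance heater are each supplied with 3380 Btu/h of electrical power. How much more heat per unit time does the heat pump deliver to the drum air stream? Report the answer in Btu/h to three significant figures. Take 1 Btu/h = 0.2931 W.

29200 Btu/h

In absolute terms T_C = 292.59 K and T_H = 326.48 K, so ΔT = 33.89 K.
COP_Carnot = T_H/ΔT = 326.48/33.89 = 9.634.
The heat pump delivers Q̇_H = COP × Ẇ = 32560 Btu/h; the resistance heater delivers Ẇ = 3380 Btu/h.
Extra = (COP − 1)·Ẇ = 29180 Btu/h.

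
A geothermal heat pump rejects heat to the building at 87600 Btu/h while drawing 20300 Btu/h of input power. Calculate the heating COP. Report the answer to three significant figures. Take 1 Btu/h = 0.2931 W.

The first law gives Q̇_H = Q̇_C + Ẇ, so the three rates are Q̇_C = 67300, Q̇_H = 87600, Ẇ = 20300 Btu/h.
COP_HP = Q̇_H/Ẇ = 87600/20300 = 4.315.

4.32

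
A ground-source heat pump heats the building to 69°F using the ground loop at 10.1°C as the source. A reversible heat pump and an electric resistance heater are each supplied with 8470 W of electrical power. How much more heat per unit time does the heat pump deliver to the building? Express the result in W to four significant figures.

In absolute terms T_C = 283.25 K and T_H = 293.71 K, so ΔT = 10.46 K.
COP_Carnot = T_H/ΔT = 293.71/10.46 = 28.09.
The heat pump delivers Q̇_H = COP × Ẇ = 237900 W; the resistance heater delivers Ẇ = 8470 W.
Extra = (COP − 1)·Ẇ = 229500 W.

229500 W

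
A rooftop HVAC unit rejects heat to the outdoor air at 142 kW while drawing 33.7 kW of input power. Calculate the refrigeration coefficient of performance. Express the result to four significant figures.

3.214

The first law gives Q̇_H = Q̇_C + Ẇ, so the three rates are Q̇_C = 108.3, Q̇_H = 142.0, Ẇ = 33.70 kW.
COP_R = Q̇_C/Ẇ = 108.3/33.70 = 3.214.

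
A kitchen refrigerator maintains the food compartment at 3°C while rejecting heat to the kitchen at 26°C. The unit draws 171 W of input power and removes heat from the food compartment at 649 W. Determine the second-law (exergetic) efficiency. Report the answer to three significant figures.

COP_actual = Q̇_C/Ẇ = 649.0/171.0 = 3.795.
In absolute terms T_C = 276.15 K and T_H = 299.15 K, so ΔT = 23.00 K.
COP_Carnot = T_C/ΔT = 276.15/23.00 = 12.01.
η_II = COP_actual/COP_Carnot = 3.795/12.01 = 0.3161.

0.316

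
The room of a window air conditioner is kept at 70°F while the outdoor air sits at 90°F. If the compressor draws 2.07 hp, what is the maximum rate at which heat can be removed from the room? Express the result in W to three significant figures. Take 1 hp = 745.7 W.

In absolute terms T_C = 294.26 K and T_H = 305.37 K, so ΔT = 11.11 K.
COP_Carnot = T_C/ΔT = 294.26/11.11 = 26.48.
Q̇_max = COP_Carnot × Ẇ = 26.48 × 2.070 hp = 54.82 hp = 40880 W.

40900 W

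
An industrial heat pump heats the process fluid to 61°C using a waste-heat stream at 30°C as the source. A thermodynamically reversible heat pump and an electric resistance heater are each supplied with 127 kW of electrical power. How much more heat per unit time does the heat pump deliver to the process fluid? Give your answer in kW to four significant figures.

1242 kW

In absolute terms T_C = 303.15 K and T_H = 334.15 K, so ΔT = 31.00 K.
COP_Carnot = T_H/ΔT = 334.15/31.00 = 10.78.
The heat pump delivers Q̇_H = COP × Ẇ = 1369 kW; the resistance heater delivers Ẇ = 127.0 kW.
Extra = (COP − 1)·Ẇ = 1242 kW.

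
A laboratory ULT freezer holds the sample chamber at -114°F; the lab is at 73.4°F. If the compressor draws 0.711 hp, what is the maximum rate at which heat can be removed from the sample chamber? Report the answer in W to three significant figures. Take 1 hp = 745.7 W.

In absolute terms T_C = 192.04 K and T_H = 296.15 K, so ΔT = 104.1 K.
COP_Carnot = T_C/ΔT = 192.04/104.1 = 1.845.
Q̇_max = COP_Carnot × Ẇ = 1.845 × 0.7110 hp = 1.311 hp = 978.0 W.

978 W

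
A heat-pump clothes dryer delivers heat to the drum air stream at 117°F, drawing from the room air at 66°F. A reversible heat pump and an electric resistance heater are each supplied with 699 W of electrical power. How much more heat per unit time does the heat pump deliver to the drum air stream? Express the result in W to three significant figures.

7200 W

In absolute terms T_C = 292.04 K and T_H = 320.37 K, so ΔT = 28.33 K.
COP_Carnot = T_H/ΔT = 320.37/28.33 = 11.31.
The heat pump delivers Q̇_H = COP × Ẇ = 7904 W; the resistance heater delivers Ẇ = 699.0 W.
Extra = (COP − 1)·Ẇ = 7205 W.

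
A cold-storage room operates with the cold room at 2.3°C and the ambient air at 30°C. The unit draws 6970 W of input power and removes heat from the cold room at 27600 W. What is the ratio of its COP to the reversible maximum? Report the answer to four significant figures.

COP_actual = Q̇_C/Ẇ = 27600/6970 = 3.960.
In absolute terms T_C = 275.45 K and T_H = 303.15 K, so ΔT = 27.70 K.
COP_Carnot = T_C/ΔT = 275.45/27.70 = 9.944.
η_II = COP_actual/COP_Carnot = 3.960/9.944 = 0.3982.

0.3982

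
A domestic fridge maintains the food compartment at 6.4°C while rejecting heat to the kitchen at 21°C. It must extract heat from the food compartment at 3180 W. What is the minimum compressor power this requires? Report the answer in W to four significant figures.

166.1 W

In absolute terms T_C = 279.55 K and T_H = 294.15 K, so ΔT = 14.60 K.
COP_Carnot = T_C/ΔT = 279.55/14.60 = 19.15.
Ẇ_min = Q̇/COP_Carnot = 3180/19.15 = 166.1 W.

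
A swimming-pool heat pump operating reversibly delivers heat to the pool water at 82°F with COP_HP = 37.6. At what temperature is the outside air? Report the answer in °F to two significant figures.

68 °F

COP_HP = T_H/(T_H − T_C) gives T_H − T_C = T_H/COP.
With T_H = 300.93 K, T_C = 300.93 × (1 − 1/37.6) = 292.92 K.
Converting, 292.92 K = 67.59°F.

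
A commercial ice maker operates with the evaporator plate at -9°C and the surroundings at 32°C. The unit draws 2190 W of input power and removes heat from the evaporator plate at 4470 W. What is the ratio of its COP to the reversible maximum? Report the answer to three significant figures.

0.317

COP_actual = Q̇_C/Ẇ = 4470/2190 = 2.041.
In absolute terms T_C = 264.15 K and T_H = 305.15 K, so ΔT = 41.00 K.
COP_Carnot = T_C/ΔT = 264.15/41.00 = 6.443.
η_II = COP_actual/COP_Carnot = 2.041/6.443 = 0.3168.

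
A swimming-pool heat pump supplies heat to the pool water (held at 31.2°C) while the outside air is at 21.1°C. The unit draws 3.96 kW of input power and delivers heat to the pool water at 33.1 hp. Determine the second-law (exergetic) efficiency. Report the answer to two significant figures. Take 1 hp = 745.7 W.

0.21

Converting, Q̇_H = 33.10 hp = 24.68 kW, so COP_actual = Q̇_H/Ẇ = 24.68/3.960 = 6.233.
In absolute terms T_C = 294.25 K and T_H = 304.35 K, so ΔT = 10.10 K.
COP_Carnot = T_H/ΔT = 304.35/10.10 = 30.13.
η_II = COP_actual/COP_Carnot = 6.233/30.13 = 0.2068.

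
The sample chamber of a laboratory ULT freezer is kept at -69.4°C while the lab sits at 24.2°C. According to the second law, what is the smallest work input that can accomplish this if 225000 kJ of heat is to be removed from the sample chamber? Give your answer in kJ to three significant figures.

103000 kJ

In absolute terms T_C = 203.75 K and T_H = 297.35 K, so ΔT = 93.60 K.
The reversible limit is COP_R = T_C/ΔT = 2.177, so W_min = Q_C/COP = Q_C·ΔT/T_C.
W_min = 225000 × 93.60/203.75 = 103400 kJ.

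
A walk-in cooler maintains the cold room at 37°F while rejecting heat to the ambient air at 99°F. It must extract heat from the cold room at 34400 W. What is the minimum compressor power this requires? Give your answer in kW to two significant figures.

4.3 kW

In absolute terms T_C = 275.93 K and T_H = 310.37 K, so ΔT = 34.44 K.
COP_Carnot = T_C/ΔT = 275.93/34.44 = 8.011.
Ẇ_min = Q̇/COP_Carnot = 34400/8.011 = 4294 W = 4.294 kW.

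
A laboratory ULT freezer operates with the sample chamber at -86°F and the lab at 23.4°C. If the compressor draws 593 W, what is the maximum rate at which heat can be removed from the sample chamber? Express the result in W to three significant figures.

1380 W

In absolute terms T_C = 207.59 K and T_H = 296.55 K, so ΔT = 88.96 K.
COP_Carnot = T_C/ΔT = 207.59/88.96 = 2.334.
Q̇_max = COP_Carnot × Ẇ = 2.334 × 593.0 W = 1384 W.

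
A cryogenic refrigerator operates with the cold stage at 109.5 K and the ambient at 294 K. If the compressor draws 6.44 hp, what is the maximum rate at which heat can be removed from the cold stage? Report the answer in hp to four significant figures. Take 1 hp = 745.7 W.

3.822 hp

The reservoir spacing is ΔT = 294 − 109.5 = 184.5 K.
COP_Carnot = T_C/ΔT = 109.50/184.5 = 0.5935.
Q̇_max = COP_Carnot × Ẇ = 0.5935 × 6.440 hp = 3.822 hp.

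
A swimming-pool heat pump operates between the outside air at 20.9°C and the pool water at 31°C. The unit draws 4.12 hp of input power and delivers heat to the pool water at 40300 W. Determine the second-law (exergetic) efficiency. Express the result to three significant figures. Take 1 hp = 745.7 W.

0.436

Converting, Q̇_H = 40300 W = 54.04 hp, so COP_actual = Q̇_H/Ẇ = 54.04/4.120 = 13.12.
In absolute terms T_C = 294.05 K and T_H = 304.15 K, so ΔT = 10.10 K.
COP_Carnot = T_H/ΔT = 304.15/10.10 = 30.11.
η_II = COP_actual/COP_Carnot = 13.12/30.11 = 0.4356.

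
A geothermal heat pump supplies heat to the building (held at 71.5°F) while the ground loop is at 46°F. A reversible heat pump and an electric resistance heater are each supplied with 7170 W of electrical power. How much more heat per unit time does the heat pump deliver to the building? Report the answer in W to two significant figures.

140000 W

In absolute terms T_C = 280.93 K and T_H = 295.09 K, so ΔT = 14.17 K.
COP_Carnot = T_H/ΔT = 295.09/14.17 = 20.83.
The heat pump delivers Q̇_H = COP × Ẇ = 149400 W; the resistance heater delivers Ẇ = 7170 W.
Extra = (COP − 1)·Ẇ = 142200 W.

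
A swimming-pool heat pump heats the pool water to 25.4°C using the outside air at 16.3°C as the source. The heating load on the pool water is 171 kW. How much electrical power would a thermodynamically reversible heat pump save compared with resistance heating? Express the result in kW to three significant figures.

166 kW

In absolute terms T_C = 289.45 K and T_H = 298.55 K, so ΔT = 9.100 K.
COP_Carnot = T_H/ΔT = 298.55/9.100 = 32.81.
Resistance heating needs Ẇ_res = Q̇_H = 171.0 kW; the reversible heat pump needs only Ẇ_hp = Q̇_H/COP = 5.212 kW.
Saving = 171.0 − 5.212 = 165.8 kW.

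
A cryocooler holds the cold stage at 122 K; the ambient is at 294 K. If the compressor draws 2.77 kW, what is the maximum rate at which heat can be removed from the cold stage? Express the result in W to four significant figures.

1965 W

The reservoir spacing is ΔT = 294 − 122 = 172.0 K.
COP_Carnot = T_C/ΔT = 122.00/172.0 = 0.7093.
Q̇_max = COP_Carnot × Ẇ = 0.7093 × 2.770 kW = 1.965 kW = 1965 W.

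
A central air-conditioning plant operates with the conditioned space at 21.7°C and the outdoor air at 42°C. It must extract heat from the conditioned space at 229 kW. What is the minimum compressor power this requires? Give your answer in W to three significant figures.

15800 W

In absolute terms T_C = 294.85 K and T_H = 315.15 K, so ΔT = 20.30 K.
COP_Carnot = T_C/ΔT = 294.85/20.30 = 14.52.
Ẇ_min = Q̇/COP_Carnot = 229.0/14.52 = 15.77 kW = 15770 W.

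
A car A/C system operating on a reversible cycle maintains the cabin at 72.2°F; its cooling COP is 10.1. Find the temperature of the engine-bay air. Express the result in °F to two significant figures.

120 °F

COP_R = T_C/(T_H − T_C) gives T_H − T_C = T_C/COP.
With T_C = 295.48 K, T_H = 295.48 × (1 + 1/10.1) = 324.74 K.
Converting, 324.74 K = 124.86°F.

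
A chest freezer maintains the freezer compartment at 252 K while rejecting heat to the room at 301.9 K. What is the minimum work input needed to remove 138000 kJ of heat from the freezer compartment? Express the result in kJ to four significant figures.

27330 kJ

The reservoir spacing is ΔT = 301.9 − 252 = 49.90 K.
The reversible limit is COP_R = T_C/ΔT = 5.050, so W_min = Q_C/COP = Q_C·ΔT/T_C.
W_min = 138000 × 49.90/252.00 = 27330 kJ.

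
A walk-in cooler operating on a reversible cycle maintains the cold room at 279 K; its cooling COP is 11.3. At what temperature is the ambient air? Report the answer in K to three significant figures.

COP_R = T_C/(T_H − T_C) gives T_H − T_C = T_C/COP.
With T_C = 279.00 K, T_H = 279.00 × (1 + 1/11.3) = 303.69 K.

304 K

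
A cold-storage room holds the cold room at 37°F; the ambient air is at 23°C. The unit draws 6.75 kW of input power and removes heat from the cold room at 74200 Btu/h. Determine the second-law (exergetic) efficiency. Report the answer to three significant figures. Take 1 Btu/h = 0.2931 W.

Converting, Q̇_C = 74200 Btu/h = 21.75 kW, so COP_actual = Q̇_C/Ẇ = 21.75/6.750 = 3.222.
In absolute terms T_C = 275.93 K and T_H = 296.15 K, so ΔT = 20.22 K.
COP_Carnot = T_C/ΔT = 275.93/20.22 = 13.64.
η_II = COP_actual/COP_Carnot = 3.222/13.64 = 0.2361.

0.236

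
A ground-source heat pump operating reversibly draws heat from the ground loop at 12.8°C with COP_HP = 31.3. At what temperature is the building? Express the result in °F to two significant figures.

72 °F

COP_HP = T_H/(T_H − T_C) rearranges to T_H = COP·T_C/(COP − 1).
With T_C = 285.95 K, T_H = 31.3 × 285.95/30.30 = 295.39 K.
Converting, 295.39 K = 72.03°F.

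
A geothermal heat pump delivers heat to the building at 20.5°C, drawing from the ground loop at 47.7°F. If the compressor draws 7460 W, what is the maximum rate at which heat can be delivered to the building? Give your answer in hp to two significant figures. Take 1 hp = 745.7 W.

In absolute terms T_C = 281.87 K and T_H = 293.65 K, so ΔT = 11.78 K.
COP_Carnot = T_H/ΔT = 293.65/11.78 = 24.93.
Q̇_max = COP_Carnot × Ẇ = 24.93 × 7460 W = 186000 W = 249.4 hp.

250 hp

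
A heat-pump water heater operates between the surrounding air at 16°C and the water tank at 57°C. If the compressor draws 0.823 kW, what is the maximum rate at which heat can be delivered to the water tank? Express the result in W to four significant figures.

In absolute terms T_C = 289.15 K and T_H = 330.15 K, so ΔT = 41.00 K.
COP_Carnot = T_H/ΔT = 330.15/41.00 = 8.052.
Q̇_max = COP_Carnot × Ẇ = 8.052 × 0.8230 kW = 6.627 kW = 6627 W.

6627 W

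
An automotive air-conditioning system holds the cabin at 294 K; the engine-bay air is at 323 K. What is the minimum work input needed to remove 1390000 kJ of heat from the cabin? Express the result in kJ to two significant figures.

140000 kJ

The reservoir spacing is ΔT = 323 − 294 = 29.00 K.
The reversible limit is COP_R = T_C/ΔT = 10.14, so W_min = Q_C/COP = Q_C·ΔT/T_C.
W_min = 1390000 × 29.00/294.00 = 137100 kJ.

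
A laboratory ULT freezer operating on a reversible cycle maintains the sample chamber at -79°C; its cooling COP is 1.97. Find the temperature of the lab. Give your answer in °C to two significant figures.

20 °C

COP_R = T_C/(T_H − T_C) gives T_H − T_C = T_C/COP.
With T_C = 194.15 K, T_H = 194.15 × (1 + 1/1.97) = 292.70 K.
Converting, 292.70 K = 19.55°C.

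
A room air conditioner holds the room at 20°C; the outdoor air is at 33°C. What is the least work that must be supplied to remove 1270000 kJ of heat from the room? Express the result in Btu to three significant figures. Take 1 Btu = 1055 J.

In absolute terms T_C = 293.15 K and T_H = 306.15 K, so ΔT = 13.00 K.
The reversible limit is COP_R = T_C/ΔT = 22.55, so W_min = Q_C/COP = Q_C·ΔT/T_C.
W_min = 1270000 × 13.00/293.15 = 56320 kJ = 53380 Btu.

53400 Btu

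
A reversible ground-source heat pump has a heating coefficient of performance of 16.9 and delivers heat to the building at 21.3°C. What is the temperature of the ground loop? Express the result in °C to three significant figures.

COP_HP = T_H/(T_H − T_C) gives T_H − T_C = T_H/COP.
With T_H = 294.45 K, T_C = 294.45 × (1 − 1/16.9) = 277.03 K.
Converting, 277.03 K = 3.88°C.

3.88 °C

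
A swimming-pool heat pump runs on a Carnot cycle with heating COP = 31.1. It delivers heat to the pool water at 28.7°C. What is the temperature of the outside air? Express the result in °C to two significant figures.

19 °C

COP_HP = T_H/(T_H − T_C) gives T_H − T_C = T_H/COP.
With T_H = 301.85 K, T_C = 301.85 × (1 − 1/31.1) = 292.14 K.
Converting, 292.14 K = 18.99°C.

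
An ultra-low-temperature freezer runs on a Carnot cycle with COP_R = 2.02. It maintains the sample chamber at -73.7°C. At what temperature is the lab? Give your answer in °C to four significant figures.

25.04 °C

COP_R = T_C/(T_H − T_C) gives T_H − T_C = T_C/COP.
With T_C = 199.45 K, T_H = 199.45 × (1 + 1/2.02) = 298.19 K.
Converting, 298.19 K = 25.04°C.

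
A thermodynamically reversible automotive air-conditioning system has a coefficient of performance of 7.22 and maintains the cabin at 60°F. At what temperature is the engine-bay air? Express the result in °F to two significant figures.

COP_R = T_C/(T_H − T_C) gives T_H − T_C = T_C/COP.
With T_C = 288.71 K, T_H = 288.71 × (1 + 1/7.22) = 328.69 K.
Converting, 328.69 K = 131.98°F.

130 °F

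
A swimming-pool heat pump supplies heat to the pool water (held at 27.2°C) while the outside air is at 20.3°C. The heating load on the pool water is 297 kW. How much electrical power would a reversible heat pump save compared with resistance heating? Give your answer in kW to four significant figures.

290.2 kW

In absolute terms T_C = 293.45 K and T_H = 300.35 K, so ΔT = 6.900 K.
COP_Carnot = T_H/ΔT = 300.35/6.900 = 43.53.
Resistance heating needs Ẇ_res = Q̇_H = 297.0 kW; the reversible heat pump needs only Ẇ_hp = Q̇_H/COP = 6.823 kW.
Saving = 297.0 − 6.823 = 290.2 kW.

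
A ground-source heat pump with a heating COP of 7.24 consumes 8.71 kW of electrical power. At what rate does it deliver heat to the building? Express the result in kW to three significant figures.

63.1 kW

Q̇_H = COP_HP × Ẇ = 7.24 × 8.710 = 63.06 kW.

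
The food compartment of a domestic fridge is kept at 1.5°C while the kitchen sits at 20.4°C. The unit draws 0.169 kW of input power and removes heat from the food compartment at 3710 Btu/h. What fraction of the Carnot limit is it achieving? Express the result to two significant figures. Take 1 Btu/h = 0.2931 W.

Converting, Q̇_C = 3710 Btu/h = 1.087 kW, so COP_actual = Q̇_C/Ẇ = 1.087/0.1690 = 6.434.
In absolute terms T_C = 274.65 K and T_H = 293.55 K, so ΔT = 18.90 K.
COP_Carnot = T_C/ΔT = 274.65/18.90 = 14.53.
η_II = COP_actual/COP_Carnot = 6.434/14.53 = 0.4428.

0.44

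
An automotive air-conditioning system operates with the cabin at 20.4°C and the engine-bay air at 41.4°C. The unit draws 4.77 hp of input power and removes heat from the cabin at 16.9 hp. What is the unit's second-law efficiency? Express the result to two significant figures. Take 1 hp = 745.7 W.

COP_actual = Q̇_C/Ẇ = 16.90/4.770 = 3.543.
In absolute terms T_C = 293.55 K and T_H = 314.55 K, so ΔT = 21.00 K.
COP_Carnot = T_C/ΔT = 293.55/21.00 = 13.98.
η_II = COP_actual/COP_Carnot = 3.543/13.98 = 0.2535.

0.25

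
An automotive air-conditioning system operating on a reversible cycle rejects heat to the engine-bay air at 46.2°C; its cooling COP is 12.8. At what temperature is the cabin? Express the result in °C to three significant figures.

23.1 °C

For a Carnot refrigerator COP_R = T_C/(T_H − T_C), so T_C = COP·T_H/(1 + COP).
With T_H = 319.35 K, T_C = 12.8 × 319.35/13.80 = 296.21 K.
Converting, 296.21 K = 23.06°C.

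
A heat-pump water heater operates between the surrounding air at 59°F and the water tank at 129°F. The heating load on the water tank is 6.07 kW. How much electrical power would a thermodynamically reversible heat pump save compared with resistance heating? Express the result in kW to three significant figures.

5.35 kW

In absolute terms T_C = 288.15 K and T_H = 327.04 K, so ΔT = 38.89 K.
COP_Carnot = T_H/ΔT = 327.04/38.89 = 8.410.
Resistance heating needs Ẇ_res = Q̇_H = 6.070 kW; the reversible heat pump needs only Ẇ_hp = Q̇_H/COP = 0.7218 kW.
Saving = 6.070 − 0.7218 = 5.348 kW.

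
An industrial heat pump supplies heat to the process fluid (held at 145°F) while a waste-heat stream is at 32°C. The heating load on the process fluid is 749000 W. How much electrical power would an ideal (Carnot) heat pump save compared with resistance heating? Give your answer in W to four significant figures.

In absolute terms T_C = 305.15 K and T_H = 335.93 K, so ΔT = 30.78 K.
COP_Carnot = T_H/ΔT = 335.93/30.78 = 10.91.
Resistance heating needs Ẇ_res = Q̇_H = 749000 W; the reversible heat pump needs only Ẇ_hp = Q̇_H/COP = 68620 W.
Saving = 749000 − 68620 = 680400 W.

680400 W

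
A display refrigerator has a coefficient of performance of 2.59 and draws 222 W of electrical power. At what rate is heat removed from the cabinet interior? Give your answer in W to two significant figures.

Q̇_C = COP × Ẇ = 2.59 × 222.0 = 575.0 W.

570 W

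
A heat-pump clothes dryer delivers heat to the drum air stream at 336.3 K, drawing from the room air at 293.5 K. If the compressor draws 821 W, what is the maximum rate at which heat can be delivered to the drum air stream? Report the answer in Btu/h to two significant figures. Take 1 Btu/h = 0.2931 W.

22000 Btu/h

The reservoir spacing is ΔT = 336.3 − 293.5 = 42.80 K.
COP_Carnot = T_H/ΔT = 336.30/42.80 = 7.857.
Q̇_max = COP_Carnot × Ẇ = 7.857 × 821.0 W = 6451 W = 22010 Btu/h.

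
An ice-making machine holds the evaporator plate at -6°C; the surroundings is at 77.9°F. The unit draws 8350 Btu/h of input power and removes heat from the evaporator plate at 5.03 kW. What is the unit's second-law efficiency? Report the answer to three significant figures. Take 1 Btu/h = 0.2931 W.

0.242

Converting, Q̇_C = 5.030 kW = 17160 Btu/h, so COP_actual = Q̇_C/Ẇ = 17160/8350 = 2.055.
In absolute terms T_C = 267.15 K and T_H = 298.65 K, so ΔT = 31.50 K.
COP_Carnot = T_C/ΔT = 267.15/31.50 = 8.481.
η_II = COP_actual/COP_Carnot = 2.055/8.481 = 0.2423.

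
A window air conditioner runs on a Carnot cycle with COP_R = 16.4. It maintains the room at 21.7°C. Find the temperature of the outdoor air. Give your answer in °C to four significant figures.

COP_R = T_C/(T_H − T_C) gives T_H − T_C = T_C/COP.
With T_C = 294.85 K, T_H = 294.85 × (1 + 1/16.4) = 312.83 K.
Converting, 312.83 K = 39.68°C.

39.68 °C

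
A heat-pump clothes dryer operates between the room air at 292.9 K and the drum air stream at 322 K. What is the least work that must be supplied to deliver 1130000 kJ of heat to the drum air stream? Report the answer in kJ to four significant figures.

102100 kJ

The reservoir spacing is ΔT = 322 − 292.9 = 29.10 K.
The reversible limit is COP_HP = T_H/ΔT = 11.07, so W_min = Q_H/COP = Q_H·ΔT/T_H.
W_min = 1130000 × 29.10/322.00 = 102100 kJ.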